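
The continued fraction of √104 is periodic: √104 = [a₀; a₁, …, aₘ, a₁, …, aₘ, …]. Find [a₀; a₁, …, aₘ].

a₀ = ⌊√104⌋ = 10.

[10; 5, 20]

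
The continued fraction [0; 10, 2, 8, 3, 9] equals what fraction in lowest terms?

Using pₖ = aₖpₖ₋₁ + pₖ₋₂ and qₖ = aₖqₖ₋₁ + qₖ₋₂:
  k=0: a=0, p=0, q=1
  k=1: a=10, p=1, q=10
  k=2: a=2, p=2, q=21
  k=3: a=8, p=17, q=178
  k=4: a=3, p=53, q=555
  k=5: a=9, p=494, q=5173

494/5173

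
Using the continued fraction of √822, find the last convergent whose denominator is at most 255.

4960/173

√822 = [28; 1, 2, 28, 2, 1, 56, …] (period length 6).
Convergents:
  p_0/q_0 = 28/1
  p_1/q_1 = 29/1
  p_2/q_2 = 86/3
  p_3/q_3 = 2437/85
  p_4/q_4 = 4960/173
  p_5/q_5 = 7397/258
q_4 = 173 ≤ 255 < 258 = q_5, so the answer is 4960/173.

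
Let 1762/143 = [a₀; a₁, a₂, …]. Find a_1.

1762 = 12·143 + 46   →  a_0 = 12
143 = 3·46 + 5   →  a_1 = 3

3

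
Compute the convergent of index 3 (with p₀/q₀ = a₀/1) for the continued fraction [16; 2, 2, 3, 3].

279/17

Using pₖ = aₖpₖ₋₁ + pₖ₋₂, qₖ = aₖqₖ₋₁ + qₖ₋₂ (with p₋₁=1, p₋₂=0, q₋₁=0, q₋₂=1):
  k=0: a=16, p=16, q=1
  k=1: a=2, p=33, q=2
  k=2: a=2, p=82, q=5
  k=3: a=3, p=279, q=17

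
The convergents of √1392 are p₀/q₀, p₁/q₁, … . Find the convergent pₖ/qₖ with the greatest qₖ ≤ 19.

√1392 = [37; 3, 4, 3, 74, …] (period length 4).
Convergents:
  p_0/q_0 = 37/1
  p_1/q_1 = 112/3
  p_2/q_2 = 485/13
  p_3/q_3 = 1567/42
q_2 = 13 ≤ 19 < 42 = q_3, so the answer is 485/13.

485/13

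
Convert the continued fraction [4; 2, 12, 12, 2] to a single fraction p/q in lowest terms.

2818/629

Fold from the inside: start with 2/1.
  12 + 1/2 = 25/2
  12 + 2/25 = 302/25
  2 + 25/302 = 629/302
  4 + 302/629 = 2818/629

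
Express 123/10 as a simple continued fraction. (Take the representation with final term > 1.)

123 = 12×10 + 3
10 = 3×3 + 1
3 = 3×1 + 0  (stop)
So 123/10 = [12; 3, 3].

[12; 3, 3]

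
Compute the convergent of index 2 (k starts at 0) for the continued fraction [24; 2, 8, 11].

416/17

Using pₖ = aₖpₖ₋₁ + pₖ₋₂, qₖ = aₖqₖ₋₁ + qₖ₋₂ (with p₋₁=1, p₋₂=0, q₋₁=0, q₋₂=1):
  k=0: a=24, p=24, q=1
  k=1: a=2, p=49, q=2
  k=2: a=8, p=416, q=17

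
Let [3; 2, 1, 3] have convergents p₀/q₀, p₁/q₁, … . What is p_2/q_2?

Using pₖ = aₖpₖ₋₁ + pₖ₋₂, qₖ = aₖqₖ₋₁ + qₖ₋₂ (with p₋₁=1, p₋₂=0, q₋₁=0, q₋₂=1):
  k=0: a=3, p=3, q=1
  k=1: a=2, p=7, q=2
  k=2: a=1, p=10, q=3

10/3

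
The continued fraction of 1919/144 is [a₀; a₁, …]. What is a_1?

3

1919 = 13·144 + 47   →  a_0 = 13
144 = 3·47 + 3   →  a_1 = 3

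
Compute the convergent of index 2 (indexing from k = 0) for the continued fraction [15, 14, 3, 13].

648/43

Using pₖ = aₖpₖ₋₁ + pₖ₋₂, qₖ = aₖqₖ₋₁ + qₖ₋₂ (with p₋₁=1, p₋₂=0, q₋₁=0, q₋₂=1):
  k=0: a=15, p=15, q=1
  k=1: a=14, p=211, q=14
  k=2: a=3, p=648, q=43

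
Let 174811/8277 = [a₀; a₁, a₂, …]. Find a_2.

174811 = 21·8277 + 994   →  a_0 = 21
8277 = 8·994 + 325   →  a_1 = 8
994 = 3·325 + 19   →  a_2 = 3

3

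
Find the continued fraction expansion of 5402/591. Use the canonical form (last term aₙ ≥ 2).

5402 = 9*591 + 83
591 = 7*83 + 10
83 = 8*10 + 3
10 = 3*3 + 1
3 = 3*1 + 0  (stop)
So 5402/591 = [9; 7, 8, 3, 3].

[9; 7, 8, 3, 3]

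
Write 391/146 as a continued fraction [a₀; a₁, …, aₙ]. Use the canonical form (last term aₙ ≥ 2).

391 = 2·146 + 99
146 = 1·99 + 47
99 = 2·47 + 5
47 = 9·5 + 2
5 = 2·2 + 1
2 = 2·1 + 0  (stop)
So 391/146 = [2; 1, 2, 9, 2, 2].

[2; 1, 2, 9, 2, 2]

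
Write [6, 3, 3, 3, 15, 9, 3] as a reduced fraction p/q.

Using pₖ = aₖpₖ₋₁ + pₖ₋₂ and qₖ = aₖqₖ₋₁ + qₖ₋₂:
  k=0: a=6, p=6, q=1
  k=1: a=3, p=19, q=3
  k=2: a=3, p=63, q=10
  k=3: a=3, p=208, q=33
  k=4: a=15, p=3183, q=505
  k=5: a=9, p=28855, q=4578
  k=6: a=3, p=89748, q=14239

89748/14239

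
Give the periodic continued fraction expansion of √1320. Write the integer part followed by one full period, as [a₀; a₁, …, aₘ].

[36; 3, 72]

a₀ = ⌊√1320⌋ = 36.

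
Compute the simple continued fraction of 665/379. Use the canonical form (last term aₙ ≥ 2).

[1; 1, 3, 13, 3, 2]

665 = 1*379 + 286
379 = 1*286 + 93
286 = 3*93 + 7
93 = 13*7 + 2
7 = 3*2 + 1
2 = 2*1 + 0  (stop)
So 665/379 = [1; 1, 3, 13, 3, 2].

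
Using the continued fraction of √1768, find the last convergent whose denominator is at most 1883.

74214/1765

√1768 = [42; 21, 84, …] (period length 2).
Convergents:
  p_0/q_0 = 42/1
  p_1/q_1 = 883/21
  p_2/q_2 = 74214/1765
  p_3/q_3 = 1559377/37086
q_2 = 1765 ≤ 1883 < 37086 = q_3, so the answer is 74214/1765.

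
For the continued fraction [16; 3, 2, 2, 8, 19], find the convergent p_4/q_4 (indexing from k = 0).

Using pₖ = aₖpₖ₋₁ + pₖ₋₂, qₖ = aₖqₖ₋₁ + qₖ₋₂ (with p₋₁=1, p₋₂=0, q₋₁=0, q₋₂=1):
  k=0: a=16, p=16, q=1
  k=1: a=3, p=49, q=3
  k=2: a=2, p=114, q=7
  k=3: a=2, p=277, q=17
  k=4: a=8, p=2330, q=143

2330/143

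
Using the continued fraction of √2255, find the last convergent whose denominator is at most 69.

1757/37

√2255 = [47; 2, 18, 2, 94, …] (period length 4).
Convergents:
  p_0/q_0 = 47/1
  p_1/q_1 = 95/2
  p_2/q_2 = 1757/37
  p_3/q_3 = 3609/76
q_2 = 37 ≤ 69 < 76 = q_3, so the answer is 1757/37.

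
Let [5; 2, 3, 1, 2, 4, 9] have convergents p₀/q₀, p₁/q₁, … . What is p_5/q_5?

Using pₖ = aₖpₖ₋₁ + pₖ₋₂, qₖ = aₖqₖ₋₁ + qₖ₋₂ (with p₋₁=1, p₋₂=0, q₋₁=0, q₋₂=1):
  k=0: a=5, p=5, q=1
  k=1: a=2, p=11, q=2
  k=2: a=3, p=38, q=7
  k=3: a=1, p=49, q=9
  k=4: a=2, p=136, q=25
  k=5: a=4, p=593, q=109

593/109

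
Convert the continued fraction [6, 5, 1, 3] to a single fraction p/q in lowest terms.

142/23

Fold from the inside: start with 3/1.
  1 + 1/3 = 4/3
  5 + 3/4 = 23/4
  6 + 4/23 = 142/23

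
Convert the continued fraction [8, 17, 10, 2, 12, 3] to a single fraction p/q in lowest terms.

111175/13796

Fold from the inside: start with 3/1.
  12 + 1/3 = 37/3
  2 + 3/37 = 77/37
  10 + 37/77 = 807/77
  17 + 77/807 = 13796/807
  8 + 807/13796 = 111175/13796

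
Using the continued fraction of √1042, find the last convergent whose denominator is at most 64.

807/25

√1042 = [32; 3, 1, 1, 3, 64, …] (period length 5).
Convergents:
  p_0/q_0 = 32/1
  p_1/q_1 = 97/3
  p_2/q_2 = 129/4
  p_3/q_3 = 226/7
  p_4/q_4 = 807/25
  p_5/q_5 = 51874/1607
q_4 = 25 ≤ 64 < 1607 = q_5, so the answer is 807/25.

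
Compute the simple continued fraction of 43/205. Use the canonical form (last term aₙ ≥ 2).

[0; 4, 1, 3, 3, 3]

43 = 0*205 + 43
205 = 4*43 + 33
43 = 1*33 + 10
33 = 3*10 + 3
10 = 3*3 + 1
3 = 3*1 + 0  (stop)
So 43/205 = [0; 4, 1, 3, 3, 3].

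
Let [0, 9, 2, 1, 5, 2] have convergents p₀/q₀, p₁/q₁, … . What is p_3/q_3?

3/28

Using pₖ = aₖpₖ₋₁ + pₖ₋₂, qₖ = aₖqₖ₋₁ + qₖ₋₂ (with p₋₁=1, p₋₂=0, q₋₁=0, q₋₂=1):
  k=0: a=0, p=0, q=1
  k=1: a=9, p=1, q=9
  k=2: a=2, p=2, q=19
  k=3: a=1, p=3, q=28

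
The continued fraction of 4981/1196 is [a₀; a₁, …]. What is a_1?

6

4981 = 4·1196 + 197   →  a_0 = 4
1196 = 6·197 + 14   →  a_1 = 6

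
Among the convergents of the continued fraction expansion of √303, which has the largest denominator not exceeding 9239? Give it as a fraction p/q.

√303 = [17; 2, 2, 5, 2, 2, 34, …] (period length 6).
Convergents:
  p_0/q_0 = 17/1
  p_1/q_1 = 35/2
  p_2/q_2 = 87/5
  p_3/q_3 = 470/27
  p_4/q_4 = 1027/59
  p_5/q_5 = 2524/145
  p_6/q_6 = 86843/4989
  p_7/q_7 = 176210/10123
q_6 = 4989 ≤ 9239 < 10123 = q_7, so the answer is 86843/4989.

86843/4989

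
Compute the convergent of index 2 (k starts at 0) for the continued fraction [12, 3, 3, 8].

Using pₖ = aₖpₖ₋₁ + pₖ₋₂, qₖ = aₖqₖ₋₁ + qₖ₋₂ (with p₋₁=1, p₋₂=0, q₋₁=0, q₋₂=1):
  k=0: a=12, p=12, q=1
  k=1: a=3, p=37, q=3
  k=2: a=3, p=123, q=10

123/10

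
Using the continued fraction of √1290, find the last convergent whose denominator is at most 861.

√1290 = [35; 1, 10, 1, 70, …] (period length 4).
Convergents:
  p_0/q_0 = 35/1
  p_1/q_1 = 36/1
  p_2/q_2 = 395/11
  p_3/q_3 = 431/12
  p_4/q_4 = 30565/851
  p_5/q_5 = 30996/863
q_4 = 851 ≤ 861 < 863 = q_5, so the answer is 30565/851.

30565/851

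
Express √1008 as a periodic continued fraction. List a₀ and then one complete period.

[31; 1, 2, 1, 62]

a₀ = ⌊√1008⌋ = 31.
With m₀=0, d₀=1 and mₖ₊₁ = dₖaₖ − mₖ, dₖ₊₁ = (n − mₖ₊₁²)/dₖ, aₖ₊₁ = ⌊(a₀+mₖ₊₁)/dₖ₊₁⌋:
  k=1: m=31, d=47, a=1
  k=2: m=16, d=16, a=2
  k=3: m=16, d=47, a=1
  k=4: m=31, d=1, a=62
d=1 and a=2a₀=62 at k=4, so the next step gives (m, d) = (31, 47) again — its k=1 value — and the period has length 4.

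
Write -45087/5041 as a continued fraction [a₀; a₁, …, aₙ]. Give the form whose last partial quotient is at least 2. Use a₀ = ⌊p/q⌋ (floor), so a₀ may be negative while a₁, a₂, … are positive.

[-9; 17, 1, 7, 17, 2]

-45087 = -9×5041 + 282
5041 = 17×282 + 247
282 = 1×247 + 35
247 = 7×35 + 2
35 = 17×2 + 1
2 = 2×1 + 0  (stop)
So -45087/5041 = [-9; 17, 1, 7, 17, 2].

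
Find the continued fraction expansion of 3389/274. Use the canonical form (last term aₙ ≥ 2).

[12; 2, 1, 2, 2, 14]

3389 = 12·274 + 101
274 = 2·101 + 72
101 = 1·72 + 29
72 = 2·29 + 14
29 = 2·14 + 1
14 = 14·1 + 0  (stop)
So 3389/274 = [12; 2, 1, 2, 2, 14].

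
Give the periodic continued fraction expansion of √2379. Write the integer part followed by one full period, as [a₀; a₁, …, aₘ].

[48; 1, 3, 2, 3, 1, 96]

a₀ = ⌊√2379⌋ = 48.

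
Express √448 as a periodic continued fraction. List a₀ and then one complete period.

[21; 6, 42]

a₀ = ⌊√448⌋ = 21.
With m₀=0, d₀=1 and mₖ₊₁ = dₖaₖ − mₖ, dₖ₊₁ = (n − mₖ₊₁²)/dₖ, aₖ₊₁ = ⌊(a₀+mₖ₊₁)/dₖ₊₁⌋:
  k=1: m=21, d=7, a=6
  k=2: m=21, d=1, a=42
d=1 and a=2a₀=42 at k=2, so the next step gives (m, d) = (21, 7) again — its k=1 value — and the period has length 2.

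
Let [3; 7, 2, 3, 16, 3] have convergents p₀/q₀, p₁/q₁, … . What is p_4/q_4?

2655/847

Using pₖ = aₖpₖ₋₁ + pₖ₋₂, qₖ = aₖqₖ₋₁ + qₖ₋₂ (with p₋₁=1, p₋₂=0, q₋₁=0, q₋₂=1):
  k=0: a=3, p=3, q=1
  k=1: a=7, p=22, q=7
  k=2: a=2, p=47, q=15
  k=3: a=3, p=163, q=52
  k=4: a=16, p=2655, q=847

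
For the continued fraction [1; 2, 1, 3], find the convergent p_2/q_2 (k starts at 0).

Using pₖ = aₖpₖ₋₁ + pₖ₋₂, qₖ = aₖqₖ₋₁ + qₖ₋₂ (with p₋₁=1, p₋₂=0, q₋₁=0, q₋₂=1):
  k=0: a=1, p=1, q=1
  k=1: a=2, p=3, q=2
  k=2: a=1, p=4, q=3

4/3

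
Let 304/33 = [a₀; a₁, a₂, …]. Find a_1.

304 = 9·33 + 7   →  a_0 = 9
33 = 4·7 + 5   →  a_1 = 4

4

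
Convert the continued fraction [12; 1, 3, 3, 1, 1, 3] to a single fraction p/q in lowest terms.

Using pₖ = aₖpₖ₋₁ + pₖ₋₂ and qₖ = aₖqₖ₋₁ + qₖ₋₂:
  k=0: a=12, p=12, q=1
  k=1: a=1, p=13, q=1
  k=2: a=3, p=51, q=4
  k=3: a=3, p=166, q=13
  k=4: a=1, p=217, q=17
  k=5: a=1, p=383, q=30
  k=6: a=3, p=1366, q=107

1366/107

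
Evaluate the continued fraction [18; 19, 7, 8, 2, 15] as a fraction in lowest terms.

646830/35831

Fold from the inside: start with 15/1.
  2 + 1/15 = 31/15
  8 + 15/31 = 263/31
  7 + 31/263 = 1872/263
  19 + 263/1872 = 35831/1872
  18 + 1872/35831 = 646830/35831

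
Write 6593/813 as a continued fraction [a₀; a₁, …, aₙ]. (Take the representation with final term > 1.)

6593 = 8·813 + 89
813 = 9·89 + 12
89 = 7·12 + 5
12 = 2·5 + 2
5 = 2·2 + 1
2 = 2·1 + 0  (stop)
So 6593/813 = [8; 9, 7, 2, 2, 2].

[8; 9, 7, 2, 2, 2]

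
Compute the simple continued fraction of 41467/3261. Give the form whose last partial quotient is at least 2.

[12; 1, 2, 1, 1, 11, 13, 3]

41467 = 12·3261 + 2335
3261 = 1·2335 + 926
2335 = 2·926 + 483
926 = 1·483 + 443
483 = 1·443 + 40
443 = 11·40 + 3
40 = 13·3 + 1
3 = 3·1 + 0  (stop)
So 41467/3261 = [12; 1, 2, 1, 1, 11, 13, 3].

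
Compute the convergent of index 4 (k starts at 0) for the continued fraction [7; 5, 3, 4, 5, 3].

2595/361

Using pₖ = aₖpₖ₋₁ + pₖ₋₂, qₖ = aₖqₖ₋₁ + qₖ₋₂ (with p₋₁=1, p₋₂=0, q₋₁=0, q₋₂=1):
  k=0: a=7, p=7, q=1
  k=1: a=5, p=36, q=5
  k=2: a=3, p=115, q=16
  k=3: a=4, p=496, q=69
  k=4: a=5, p=2595, q=361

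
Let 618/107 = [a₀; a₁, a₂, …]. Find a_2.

3

618 = 5·107 + 83   →  a_0 = 5
107 = 1·83 + 24   →  a_1 = 1
83 = 3·24 + 11   →  a_2 = 3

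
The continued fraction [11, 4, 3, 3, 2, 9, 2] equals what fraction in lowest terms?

Fold from the inside: start with 2/1.
  9 + 1/2 = 19/2
  2 + 2/19 = 40/19
  3 + 19/40 = 139/40
  3 + 40/139 = 457/139
  4 + 139/457 = 1967/457
  11 + 457/1967 = 22094/1967

22094/1967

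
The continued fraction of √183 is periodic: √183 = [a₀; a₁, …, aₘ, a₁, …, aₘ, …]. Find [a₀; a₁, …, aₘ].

a₀ = ⌊√183⌋ = 13.
With m₀=0, d₀=1 and mₖ₊₁ = dₖaₖ − mₖ, dₖ₊₁ = (n − mₖ₊₁²)/dₖ, aₖ₊₁ = ⌊(a₀+mₖ₊₁)/dₖ₊₁⌋:
  k=1: m=13, d=14, a=1
  k=2: m=1, d=13, a=1
  k=3: m=12, d=3, a=8
  k=4: m=12, d=13, a=1
  k=5: m=1, d=14, a=1
  k=6: m=13, d=1, a=26
d=1 and a=2a₀=26 at k=6, so the next step gives (m, d) = (13, 14) again — its k=1 value — and the period has length 6.

[13; 1, 1, 8, 1, 1, 26]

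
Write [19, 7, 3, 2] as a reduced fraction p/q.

976/51

Using pₖ = aₖpₖ₋₁ + pₖ₋₂ and qₖ = aₖqₖ₋₁ + qₖ₋₂:
  k=0: a=19, p=19, q=1
  k=1: a=7, p=134, q=7
  k=2: a=3, p=421, q=22
  k=3: a=2, p=976, q=51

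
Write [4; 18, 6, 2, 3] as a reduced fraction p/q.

3313/817

Using pₖ = aₖpₖ₋₁ + pₖ₋₂ and qₖ = aₖqₖ₋₁ + qₖ₋₂:
  k=0: a=4, p=4, q=1
  k=1: a=18, p=73, q=18
  k=2: a=6, p=442, q=109
  k=3: a=2, p=957, q=236
  k=4: a=3, p=3313, q=817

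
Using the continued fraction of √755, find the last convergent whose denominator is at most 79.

1209/44

√755 = [27; 2, 10, 2, 54, …] (period length 4).
Convergents:
  p_0/q_0 = 27/1
  p_1/q_1 = 55/2
  p_2/q_2 = 577/21
  p_3/q_3 = 1209/44
  p_4/q_4 = 65863/2397
q_3 = 44 ≤ 79 < 2397 = q_4, so the answer is 1209/44.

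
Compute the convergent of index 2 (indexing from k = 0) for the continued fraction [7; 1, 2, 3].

Using pₖ = aₖpₖ₋₁ + pₖ₋₂, qₖ = aₖqₖ₋₁ + qₖ₋₂ (with p₋₁=1, p₋₂=0, q₋₁=0, q₋₂=1):
  k=0: a=7, p=7, q=1
  k=1: a=1, p=8, q=1
  k=2: a=2, p=23, q=3

23/3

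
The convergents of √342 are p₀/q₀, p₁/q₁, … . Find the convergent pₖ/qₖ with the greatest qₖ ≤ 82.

1350/73

√342 = [18; 2, 36, …] (period length 2).
Convergents:
  p_0/q_0 = 18/1
  p_1/q_1 = 37/2
  p_2/q_2 = 1350/73
  p_3/q_3 = 2737/148
q_2 = 73 ≤ 82 < 148 = q_3, so the answer is 1350/73.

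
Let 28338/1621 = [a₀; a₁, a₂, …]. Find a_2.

28338 = 17·1621 + 781   →  a_0 = 17
1621 = 2·781 + 59   →  a_1 = 2
781 = 13·59 + 14   →  a_2 = 13

13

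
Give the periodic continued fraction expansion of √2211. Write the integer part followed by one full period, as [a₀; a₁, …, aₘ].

[47; 47, 94]

a₀ = ⌊√2211⌋ = 47.
With m₀=0, d₀=1 and mₖ₊₁ = dₖaₖ − mₖ, dₖ₊₁ = (n − mₖ₊₁²)/dₖ, aₖ₊₁ = ⌊(a₀+mₖ₊₁)/dₖ₊₁⌋:
  k=1: m=47, d=2, a=47
  k=2: m=47, d=1, a=94
d=1 and a=2a₀=94 at k=2, so the next step gives (m, d) = (47, 2) again — its k=1 value — and the period has length 2.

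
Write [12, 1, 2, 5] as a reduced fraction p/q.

203/16

Using pₖ = aₖpₖ₋₁ + pₖ₋₂ and qₖ = aₖqₖ₋₁ + qₖ₋₂:
  k=0: a=12, p=12, q=1
  k=1: a=1, p=13, q=1
  k=2: a=2, p=38, q=3
  k=3: a=5, p=203, q=16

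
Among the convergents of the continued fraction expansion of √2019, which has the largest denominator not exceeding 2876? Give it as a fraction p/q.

60615/1349

√2019 = [44; 1, 13, 1, 88, …] (period length 4).
Convergents:
  p_0/q_0 = 44/1
  p_1/q_1 = 45/1
  p_2/q_2 = 629/14
  p_3/q_3 = 674/15
  p_4/q_4 = 59941/1334
  p_5/q_5 = 60615/1349
  p_6/q_6 = 847936/18871
q_5 = 1349 ≤ 2876 < 18871 = q_6, so the answer is 60615/1349.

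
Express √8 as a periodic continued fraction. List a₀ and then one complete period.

[2; 1, 4]

a₀ = ⌊√8⌋ = 2.
With m₀=0, d₀=1 and mₖ₊₁ = dₖaₖ − mₖ, dₖ₊₁ = (n − mₖ₊₁²)/dₖ, aₖ₊₁ = ⌊(a₀+mₖ₊₁)/dₖ₊₁⌋:
  k=1: m=2, d=4, a=1
  k=2: m=2, d=1, a=4
d=1 and a=2a₀=4 at k=2, so the next step gives (m, d) = (2, 4) again — its k=1 value — and the period has length 2.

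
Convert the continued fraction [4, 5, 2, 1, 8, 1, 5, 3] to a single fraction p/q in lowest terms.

Fold from the inside: start with 3/1.
  5 + 1/3 = 16/3
  1 + 3/16 = 19/16
  8 + 16/19 = 168/19
  1 + 19/168 = 187/168
  2 + 168/187 = 542/187
  5 + 187/542 = 2897/542
  4 + 542/2897 = 12130/2897

12130/2897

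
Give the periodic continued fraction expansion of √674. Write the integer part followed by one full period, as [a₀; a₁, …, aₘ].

a₀ = ⌊√674⌋ = 25.
With m₀=0, d₀=1 and mₖ₊₁ = dₖaₖ − mₖ, dₖ₊₁ = (n − mₖ₊₁²)/dₖ, aₖ₊₁ = ⌊(a₀+mₖ₊₁)/dₖ₊₁⌋:
  k=1: m=25, d=49, a=1
  k=2: m=24, d=2, a=24
  k=3: m=24, d=49, a=1
  k=4: m=25, d=1, a=50
d=1 and a=2a₀=50 at k=4, so the next step gives (m, d) = (25, 49) again — its k=1 value — and the period has length 4.

[25; 1, 24, 1, 50]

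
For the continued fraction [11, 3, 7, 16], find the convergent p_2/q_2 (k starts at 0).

249/22

Using pₖ = aₖpₖ₋₁ + pₖ₋₂, qₖ = aₖqₖ₋₁ + qₖ₋₂ (with p₋₁=1, p₋₂=0, q₋₁=0, q₋₂=1):
  k=0: a=11, p=11, q=1
  k=1: a=3, p=34, q=3
  k=2: a=7, p=249, q=22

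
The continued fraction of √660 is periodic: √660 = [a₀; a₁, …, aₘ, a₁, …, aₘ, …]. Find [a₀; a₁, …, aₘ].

a₀ = ⌊√660⌋ = 25.
With m₀=0, d₀=1 and mₖ₊₁ = dₖaₖ − mₖ, dₖ₊₁ = (n − mₖ₊₁²)/dₖ, aₖ₊₁ = ⌊(a₀+mₖ₊₁)/dₖ₊₁⌋:
  k=1: m=25, d=35, a=1
  k=2: m=10, d=16, a=2
  k=3: m=22, d=11, a=4
  k=4: m=22, d=16, a=2
  k=5: m=10, d=35, a=1
  k=6: m=25, d=1, a=50
d=1 and a=2a₀=50 at k=6, so the next step gives (m, d) = (25, 35) again — its k=1 value — and the period has length 6.

[25; 1, 2, 4, 2, 1, 50]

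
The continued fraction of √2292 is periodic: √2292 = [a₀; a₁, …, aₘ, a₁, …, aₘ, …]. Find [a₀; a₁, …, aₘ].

a₀ = ⌊√2292⌋ = 47.
With m₀=0, d₀=1 and mₖ₊₁ = dₖaₖ − mₖ, dₖ₊₁ = (n − mₖ₊₁²)/dₖ, aₖ₊₁ = ⌊(a₀+mₖ₊₁)/dₖ₊₁⌋:
  k=1: m=47, d=83, a=1
  k=2: m=36, d=12, a=6
  k=3: m=36, d=83, a=1
  k=4: m=47, d=1, a=94
d=1 and a=2a₀=94 at k=4, so the next step gives (m, d) = (47, 83) again — its k=1 value — and the period has length 4.

[47; 1, 6, 1, 94]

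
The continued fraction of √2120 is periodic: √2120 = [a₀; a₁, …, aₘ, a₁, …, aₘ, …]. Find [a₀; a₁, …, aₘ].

a₀ = ⌊√2120⌋ = 46.
With m₀=0, d₀=1 and mₖ₊₁ = dₖaₖ − mₖ, dₖ₊₁ = (n − mₖ₊₁²)/dₖ, aₖ₊₁ = ⌊(a₀+mₖ₊₁)/dₖ₊₁⌋:
  k=1: m=46, d=4, a=23
  k=2: m=46, d=1, a=92
d=1 and a=2a₀=92 at k=2, so the next step gives (m, d) = (46, 4) again — its k=1 value — and the period has length 2.

[46; 23, 92]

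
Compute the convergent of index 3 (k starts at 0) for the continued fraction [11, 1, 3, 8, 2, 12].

Using pₖ = aₖpₖ₋₁ + pₖ₋₂, qₖ = aₖqₖ₋₁ + qₖ₋₂ (with p₋₁=1, p₋₂=0, q₋₁=0, q₋₂=1):
  k=0: a=11, p=11, q=1
  k=1: a=1, p=12, q=1
  k=2: a=3, p=47, q=4
  k=3: a=8, p=388, q=33

388/33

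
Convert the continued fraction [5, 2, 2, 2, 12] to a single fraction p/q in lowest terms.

Using pₖ = aₖpₖ₋₁ + pₖ₋₂ and qₖ = aₖqₖ₋₁ + qₖ₋₂:
  k=0: a=5, p=5, q=1
  k=1: a=2, p=11, q=2
  k=2: a=2, p=27, q=5
  k=3: a=2, p=65, q=12
  k=4: a=12, p=807, q=149

807/149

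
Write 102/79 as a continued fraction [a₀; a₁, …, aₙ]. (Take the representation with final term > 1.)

[1; 3, 2, 3, 3]

102 = 1*79 + 23
79 = 3*23 + 10
23 = 2*10 + 3
10 = 3*3 + 1
3 = 3*1 + 0  (stop)
So 102/79 = [1; 3, 2, 3, 3].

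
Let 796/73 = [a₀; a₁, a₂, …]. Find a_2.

9

796 = 10·73 + 66   →  a_0 = 10
73 = 1·66 + 7   →  a_1 = 1
66 = 9·7 + 3   →  a_2 = 9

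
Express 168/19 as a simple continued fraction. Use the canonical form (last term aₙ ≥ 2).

168 = 8·19 + 16
19 = 1·16 + 3
16 = 5·3 + 1
3 = 3·1 + 0  (stop)
So 168/19 = [8; 1, 5, 3].

[8; 1, 5, 3]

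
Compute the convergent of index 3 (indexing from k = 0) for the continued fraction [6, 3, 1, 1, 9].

Using pₖ = aₖpₖ₋₁ + pₖ₋₂, qₖ = aₖqₖ₋₁ + qₖ₋₂ (with p₋₁=1, p₋₂=0, q₋₁=0, q₋₂=1):
  k=0: a=6, p=6, q=1
  k=1: a=3, p=19, q=3
  k=2: a=1, p=25, q=4
  k=3: a=1, p=44, q=7

44/7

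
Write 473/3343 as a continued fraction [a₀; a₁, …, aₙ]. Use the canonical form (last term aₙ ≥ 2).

473 = 0·3343 + 473
3343 = 7·473 + 32
473 = 14·32 + 25
32 = 1·25 + 7
25 = 3·7 + 4
7 = 1·4 + 3
4 = 1·3 + 1
3 = 3·1 + 0  (stop)
So 473/3343 = [0; 7, 14, 1, 3, 1, 1, 3].

[0; 7, 14, 1, 3, 1, 1, 3]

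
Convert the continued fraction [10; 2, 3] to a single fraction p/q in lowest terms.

73/7

Fold from the inside: start with 3/1.
  2 + 1/3 = 7/3
  10 + 3/7 = 73/7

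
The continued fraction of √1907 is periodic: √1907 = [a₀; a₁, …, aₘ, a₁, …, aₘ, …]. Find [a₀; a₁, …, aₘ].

[43; 1, 2, 43, 2, 1, 86]

a₀ = ⌊√1907⌋ = 43.
With m₀=0, d₀=1 and mₖ₊₁ = dₖaₖ − mₖ, dₖ₊₁ = (n − mₖ₊₁²)/dₖ, aₖ₊₁ = ⌊(a₀+mₖ₊₁)/dₖ₊₁⌋:
  k=1: m=43, d=58, a=1
  k=2: m=15, d=29, a=2
  k=3: m=43, d=2, a=43
  k=4: m=43, d=29, a=2
  k=5: m=15, d=58, a=1
  k=6: m=43, d=1, a=86
d=1 and a=2a₀=86 at k=6, so the next step gives (m, d) = (43, 58) again — its k=1 value — and the period has length 6.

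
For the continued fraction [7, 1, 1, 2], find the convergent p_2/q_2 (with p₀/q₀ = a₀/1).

15/2

Using pₖ = aₖpₖ₋₁ + pₖ₋₂, qₖ = aₖqₖ₋₁ + qₖ₋₂ (with p₋₁=1, p₋₂=0, q₋₁=0, q₋₂=1):
  k=0: a=7, p=7, q=1
  k=1: a=1, p=8, q=1
  k=2: a=1, p=15, q=2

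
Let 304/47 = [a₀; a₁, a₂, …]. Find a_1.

2

304 = 6·47 + 22   →  a_0 = 6
47 = 2·22 + 3   →  a_1 = 2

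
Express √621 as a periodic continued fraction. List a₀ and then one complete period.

a₀ = ⌊√621⌋ = 24.
With m₀=0, d₀=1 and mₖ₊₁ = dₖaₖ − mₖ, dₖ₊₁ = (n − mₖ₊₁²)/dₖ, aₖ₊₁ = ⌊(a₀+mₖ₊₁)/dₖ₊₁⌋:
  k=1: m=24, d=45, a=1
  k=2: m=21, d=4, a=11
  k=3: m=23, d=23, a=2
  k=4: m=23, d=4, a=11
  k=5: m=21, d=45, a=1
  k=6: m=24, d=1, a=48
d=1 and a=2a₀=48 at k=6, so the next step gives (m, d) = (24, 45) again — its k=1 value — and the period has length 6.

[24; 1, 11, 2, 11, 1, 48]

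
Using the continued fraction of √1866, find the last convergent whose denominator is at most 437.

√1866 = [43; 5, 14, 5, 86, …] (period length 4).
Convergents:
  p_0/q_0 = 43/1
  p_1/q_1 = 216/5
  p_2/q_2 = 3067/71
  p_3/q_3 = 15551/360
  p_4/q_4 = 1340453/31031
q_3 = 360 ≤ 437 < 31031 = q_4, so the answer is 15551/360.

15551/360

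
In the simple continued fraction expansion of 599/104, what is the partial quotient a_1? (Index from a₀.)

1

599 = 5·104 + 79   →  a_0 = 5
104 = 1·79 + 25   →  a_1 = 1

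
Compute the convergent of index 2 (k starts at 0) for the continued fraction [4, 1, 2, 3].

14/3

Using pₖ = aₖpₖ₋₁ + pₖ₋₂, qₖ = aₖqₖ₋₁ + qₖ₋₂ (with p₋₁=1, p₋₂=0, q₋₁=0, q₋₂=1):
  k=0: a=4, p=4, q=1
  k=1: a=1, p=5, q=1
  k=2: a=2, p=14, q=3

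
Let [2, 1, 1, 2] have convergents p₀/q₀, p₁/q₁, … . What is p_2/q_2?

5/2

Using pₖ = aₖpₖ₋₁ + pₖ₋₂, qₖ = aₖqₖ₋₁ + qₖ₋₂ (with p₋₁=1, p₋₂=0, q₋₁=0, q₋₂=1):
  k=0: a=2, p=2, q=1
  k=1: a=1, p=3, q=1
  k=2: a=1, p=5, q=2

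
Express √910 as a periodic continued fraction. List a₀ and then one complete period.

a₀ = ⌊√910⌋ = 30.
With m₀=0, d₀=1 and mₖ₊₁ = dₖaₖ − mₖ, dₖ₊₁ = (n − mₖ₊₁²)/dₖ, aₖ₊₁ = ⌊(a₀+mₖ₊₁)/dₖ₊₁⌋:
  k=1: m=30, d=10, a=6
  k=2: m=30, d=1, a=60
d=1 and a=2a₀=60 at k=2, so the next step gives (m, d) = (30, 10) again — its k=1 value — and the period has length 2.

[30; 6, 60]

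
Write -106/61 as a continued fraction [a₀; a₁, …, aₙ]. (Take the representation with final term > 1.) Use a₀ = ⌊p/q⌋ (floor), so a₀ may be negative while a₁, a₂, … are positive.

[-2; 3, 1, 4, 3]

-106 = -2·61 + 16
61 = 3·16 + 13
16 = 1·13 + 3
13 = 4·3 + 1
3 = 3·1 + 0  (stop)
So -106/61 = [-2; 3, 1, 4, 3].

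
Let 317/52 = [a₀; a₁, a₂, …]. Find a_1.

10

317 = 6·52 + 5   →  a_0 = 6
52 = 10·5 + 2   →  a_1 = 10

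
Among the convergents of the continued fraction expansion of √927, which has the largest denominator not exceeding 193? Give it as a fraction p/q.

4567/150

√927 = [30; 2, 4, 5, 3, 5, 4, 2, 60, …] (period length 8).
Convergents:
  p_0/q_0 = 30/1
  p_1/q_1 = 61/2
  p_2/q_2 = 274/9
  p_3/q_3 = 1431/47
  p_4/q_4 = 4567/150
  p_5/q_5 = 24266/797
q_4 = 150 ≤ 193 < 797 = q_5, so the answer is 4567/150.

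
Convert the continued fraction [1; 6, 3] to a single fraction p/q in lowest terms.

22/19

Using pₖ = aₖpₖ₋₁ + pₖ₋₂ and qₖ = aₖqₖ₋₁ + qₖ₋₂:
  k=0: a=1, p=1, q=1
  k=1: a=6, p=7, q=6
  k=2: a=3, p=22, q=19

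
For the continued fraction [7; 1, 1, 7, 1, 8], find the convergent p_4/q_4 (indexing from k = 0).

128/17

Using pₖ = aₖpₖ₋₁ + pₖ₋₂, qₖ = aₖqₖ₋₁ + qₖ₋₂ (with p₋₁=1, p₋₂=0, q₋₁=0, q₋₂=1):
  k=0: a=7, p=7, q=1
  k=1: a=1, p=8, q=1
  k=2: a=1, p=15, q=2
  k=3: a=7, p=113, q=15
  k=4: a=1, p=128, q=17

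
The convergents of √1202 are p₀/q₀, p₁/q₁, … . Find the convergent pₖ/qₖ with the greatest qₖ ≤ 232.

√1202 = [34; 1, 2, 34, 2, 1, 68, …] (period length 6).
Convergents:
  p_0/q_0 = 34/1
  p_1/q_1 = 35/1
  p_2/q_2 = 104/3
  p_3/q_3 = 3571/103
  p_4/q_4 = 7246/209
  p_5/q_5 = 10817/312
q_4 = 209 ≤ 232 < 312 = q_5, so the answer is 7246/209.

7246/209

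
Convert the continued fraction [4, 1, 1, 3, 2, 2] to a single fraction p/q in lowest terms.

Using pₖ = aₖpₖ₋₁ + pₖ₋₂ and qₖ = aₖqₖ₋₁ + qₖ₋₂:
  k=0: a=4, p=4, q=1
  k=1: a=1, p=5, q=1
  k=2: a=1, p=9, q=2
  k=3: a=3, p=32, q=7
  k=4: a=2, p=73, q=16
  k=5: a=2, p=178, q=39

178/39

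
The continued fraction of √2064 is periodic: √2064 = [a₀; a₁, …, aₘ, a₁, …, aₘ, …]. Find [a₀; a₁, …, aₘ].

a₀ = ⌊√2064⌋ = 45.
With m₀=0, d₀=1 and mₖ₊₁ = dₖaₖ − mₖ, dₖ₊₁ = (n − mₖ₊₁²)/dₖ, aₖ₊₁ = ⌊(a₀+mₖ₊₁)/dₖ₊₁⌋:
  k=1: m=45, d=39, a=2
  k=2: m=33, d=25, a=3
  k=3: m=42, d=12, a=7
  k=4: m=42, d=25, a=3
  k=5: m=33, d=39, a=2
  k=6: m=45, d=1, a=90
d=1 and a=2a₀=90 at k=6, so the next step gives (m, d) = (45, 39) again — its k=1 value — and the period has length 6.

[45; 2, 3, 7, 3, 2, 90]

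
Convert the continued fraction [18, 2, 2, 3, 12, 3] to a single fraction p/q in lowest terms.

11857/644

Fold from the inside: start with 3/1.
  12 + 1/3 = 37/3
  3 + 3/37 = 114/37
  2 + 37/114 = 265/114
  2 + 114/265 = 644/265
  18 + 265/644 = 11857/644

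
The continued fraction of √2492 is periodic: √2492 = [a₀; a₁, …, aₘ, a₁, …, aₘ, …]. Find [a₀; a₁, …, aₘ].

a₀ = ⌊√2492⌋ = 49.
With m₀=0, d₀=1 and mₖ₊₁ = dₖaₖ − mₖ, dₖ₊₁ = (n − mₖ₊₁²)/dₖ, aₖ₊₁ = ⌊(a₀+mₖ₊₁)/dₖ₊₁⌋:
  k=1: m=49, d=91, a=1
  k=2: m=42, d=8, a=11
  k=3: m=46, d=47, a=2
  k=4: m=48, d=4, a=24
  k=5: m=48, d=47, a=2
  k=6: m=46, d=8, a=11
  k=7: m=42, d=91, a=1
  k=8: m=49, d=1, a=98
d=1 and a=2a₀=98 at k=8, so the next step gives (m, d) = (49, 91) again — its k=1 value — and the period has length 8.

[49; 1, 11, 2, 24, 2, 11, 1, 98]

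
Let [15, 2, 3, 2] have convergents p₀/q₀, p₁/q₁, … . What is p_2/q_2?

108/7

Using pₖ = aₖpₖ₋₁ + pₖ₋₂, qₖ = aₖqₖ₋₁ + qₖ₋₂ (with p₋₁=1, p₋₂=0, q₋₁=0, q₋₂=1):
  k=0: a=15, p=15, q=1
  k=1: a=2, p=31, q=2
  k=2: a=3, p=108, q=7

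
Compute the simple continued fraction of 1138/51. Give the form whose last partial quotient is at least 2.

1138 = 22·51 + 16
51 = 3·16 + 3
16 = 5·3 + 1
3 = 3·1 + 0  (stop)
So 1138/51 = [22; 3, 5, 3].

[22; 3, 5, 3]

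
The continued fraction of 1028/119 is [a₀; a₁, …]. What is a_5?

3

1028 = 8·119 + 76   →  a_0 = 8
119 = 1·76 + 43   →  a_1 = 1
76 = 1·43 + 33   →  a_2 = 1
43 = 1·33 + 10   →  a_3 = 1
33 = 3·10 + 3   →  a_4 = 3
10 = 3·3 + 1   →  a_5 = 3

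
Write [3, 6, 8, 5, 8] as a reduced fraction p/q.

Using pₖ = aₖpₖ₋₁ + pₖ₋₂ and qₖ = aₖqₖ₋₁ + qₖ₋₂:
  k=0: a=3, p=3, q=1
  k=1: a=6, p=19, q=6
  k=2: a=8, p=155, q=49
  k=3: a=5, p=794, q=251
  k=4: a=8, p=6507, q=2057

6507/2057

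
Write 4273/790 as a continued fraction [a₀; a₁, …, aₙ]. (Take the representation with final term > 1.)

[5; 2, 2, 4, 8, 1, 3]

4273 = 5×790 + 323
790 = 2×323 + 144
323 = 2×144 + 35
144 = 4×35 + 4
35 = 8×4 + 3
4 = 1×3 + 1
3 = 3×1 + 0  (stop)
So 4273/790 = [5; 2, 2, 4, 8, 1, 3].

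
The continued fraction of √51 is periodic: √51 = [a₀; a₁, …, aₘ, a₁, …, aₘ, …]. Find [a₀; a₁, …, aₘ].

[7; 7, 14]

a₀ = ⌊√51⌋ = 7.
With m₀=0, d₀=1 and mₖ₊₁ = dₖaₖ − mₖ, dₖ₊₁ = (n − mₖ₊₁²)/dₖ, aₖ₊₁ = ⌊(a₀+mₖ₊₁)/dₖ₊₁⌋:
  k=1: m=7, d=2, a=7
  k=2: m=7, d=1, a=14
d=1 and a=2a₀=14 at k=2, so the next step gives (m, d) = (7, 2) again — its k=1 value — and the period has length 2.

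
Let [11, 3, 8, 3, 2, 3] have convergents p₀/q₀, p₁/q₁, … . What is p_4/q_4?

Using pₖ = aₖpₖ₋₁ + pₖ₋₂, qₖ = aₖqₖ₋₁ + qₖ₋₂ (with p₋₁=1, p₋₂=0, q₋₁=0, q₋₂=1):
  k=0: a=11, p=11, q=1
  k=1: a=3, p=34, q=3
  k=2: a=8, p=283, q=25
  k=3: a=3, p=883, q=78
  k=4: a=2, p=2049, q=181

2049/181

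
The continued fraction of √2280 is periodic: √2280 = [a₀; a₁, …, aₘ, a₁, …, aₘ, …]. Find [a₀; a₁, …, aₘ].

a₀ = ⌊√2280⌋ = 47.
With m₀=0, d₀=1 and mₖ₊₁ = dₖaₖ − mₖ, dₖ₊₁ = (n − mₖ₊₁²)/dₖ, aₖ₊₁ = ⌊(a₀+mₖ₊₁)/dₖ₊₁⌋:
  k=1: m=47, d=71, a=1
  k=2: m=24, d=24, a=2
  k=3: m=24, d=71, a=1
  k=4: m=47, d=1, a=94
d=1 and a=2a₀=94 at k=4, so the next step gives (m, d) = (47, 71) again — its k=1 value — and the period has length 4.

[47; 1, 2, 1, 94]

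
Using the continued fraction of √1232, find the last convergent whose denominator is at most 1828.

√1232 = [35; 10, 70, …] (period length 2).
Convergents:
  p_0/q_0 = 35/1
  p_1/q_1 = 351/10
  p_2/q_2 = 24605/701
  p_3/q_3 = 246401/7020
q_2 = 701 ≤ 1828 < 7020 = q_3, so the answer is 24605/701.

24605/701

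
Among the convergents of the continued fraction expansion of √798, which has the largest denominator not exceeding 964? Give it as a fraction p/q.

25537/904

√798 = [28; 4, 56, …] (period length 2).
Convergents:
  p_0/q_0 = 28/1
  p_1/q_1 = 113/4
  p_2/q_2 = 6356/225
  p_3/q_3 = 25537/904
  p_4/q_4 = 1436428/50849
q_3 = 904 ≤ 964 < 50849 = q_4, so the answer is 25537/904.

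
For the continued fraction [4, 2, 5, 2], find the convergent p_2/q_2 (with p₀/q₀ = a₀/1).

Using pₖ = aₖpₖ₋₁ + pₖ₋₂, qₖ = aₖqₖ₋₁ + qₖ₋₂ (with p₋₁=1, p₋₂=0, q₋₁=0, q₋₂=1):
  k=0: a=4, p=4, q=1
  k=1: a=2, p=9, q=2
  k=2: a=5, p=49, q=11

49/11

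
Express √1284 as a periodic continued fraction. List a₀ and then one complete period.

[35; 1, 4, 1, 70]

a₀ = ⌊√1284⌋ = 35.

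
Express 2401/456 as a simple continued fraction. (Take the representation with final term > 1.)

2401 = 5·456 + 121
456 = 3·121 + 93
121 = 1·93 + 28
93 = 3·28 + 9
28 = 3·9 + 1
9 = 9·1 + 0  (stop)
So 2401/456 = [5; 3, 1, 3, 3, 9].

[5; 3, 1, 3, 3, 9]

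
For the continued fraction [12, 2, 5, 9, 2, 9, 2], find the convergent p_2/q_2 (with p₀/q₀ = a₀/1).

Using pₖ = aₖpₖ₋₁ + pₖ₋₂, qₖ = aₖqₖ₋₁ + qₖ₋₂ (with p₋₁=1, p₋₂=0, q₋₁=0, q₋₂=1):
  k=0: a=12, p=12, q=1
  k=1: a=2, p=25, q=2
  k=2: a=5, p=137, q=11

137/11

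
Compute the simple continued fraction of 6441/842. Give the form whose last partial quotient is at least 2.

[7; 1, 1, 1, 5, 1, 6, 6]

6441 = 7·842 + 547
842 = 1·547 + 295
547 = 1·295 + 252
295 = 1·252 + 43
252 = 5·43 + 37
43 = 1·37 + 6
37 = 6·6 + 1
6 = 6·1 + 0  (stop)
So 6441/842 = [7; 1, 1, 1, 5, 1, 6, 6].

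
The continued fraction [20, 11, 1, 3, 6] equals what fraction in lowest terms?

5905/294

Using pₖ = aₖpₖ₋₁ + pₖ₋₂ and qₖ = aₖqₖ₋₁ + qₖ₋₂:
  k=0: a=20, p=20, q=1
  k=1: a=11, p=221, q=11
  k=2: a=1, p=241, q=12
  k=3: a=3, p=944, q=47
  k=4: a=6, p=5905, q=294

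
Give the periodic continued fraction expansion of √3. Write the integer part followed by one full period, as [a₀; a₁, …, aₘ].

[1; 1, 2]

a₀ = ⌊√3⌋ = 1.
With m₀=0, d₀=1 and mₖ₊₁ = dₖaₖ − mₖ, dₖ₊₁ = (n − mₖ₊₁²)/dₖ, aₖ₊₁ = ⌊(a₀+mₖ₊₁)/dₖ₊₁⌋:
  k=1: m=1, d=2, a=1
  k=2: m=1, d=1, a=2
d=1 and a=2a₀=2 at k=2, so the next step gives (m, d) = (1, 2) again — its k=1 value — and the period has length 2.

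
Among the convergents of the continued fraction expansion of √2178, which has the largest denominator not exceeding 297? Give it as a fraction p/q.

13114/281

√2178 = [46; 1, 2, 46, 2, 1, 92, …] (period length 6).
Convergents:
  p_0/q_0 = 46/1
  p_1/q_1 = 47/1
  p_2/q_2 = 140/3
  p_3/q_3 = 6487/139
  p_4/q_4 = 13114/281
  p_5/q_5 = 19601/420
q_4 = 281 ≤ 297 < 420 = q_5, so the answer is 13114/281.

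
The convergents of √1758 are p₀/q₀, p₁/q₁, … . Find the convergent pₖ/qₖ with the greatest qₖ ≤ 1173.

√1758 = [41; 1, 12, 1, 82, …] (period length 4).
Convergents:
  p_0/q_0 = 41/1
  p_1/q_1 = 42/1
  p_2/q_2 = 545/13
  p_3/q_3 = 587/14
  p_4/q_4 = 48679/1161
  p_5/q_5 = 49266/1175
q_4 = 1161 ≤ 1173 < 1175 = q_5, so the answer is 48679/1161.

48679/1161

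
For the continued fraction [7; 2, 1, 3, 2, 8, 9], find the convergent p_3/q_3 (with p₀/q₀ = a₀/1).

81/11

Using pₖ = aₖpₖ₋₁ + pₖ₋₂, qₖ = aₖqₖ₋₁ + qₖ₋₂ (with p₋₁=1, p₋₂=0, q₋₁=0, q₋₂=1):
  k=0: a=7, p=7, q=1
  k=1: a=2, p=15, q=2
  k=2: a=1, p=22, q=3
  k=3: a=3, p=81, q=11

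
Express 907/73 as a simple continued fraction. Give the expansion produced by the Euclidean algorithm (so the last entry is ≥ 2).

907 = 12·73 + 31
73 = 2·31 + 11
31 = 2·11 + 9
11 = 1·9 + 2
9 = 4·2 + 1
2 = 2·1 + 0  (stop)
So 907/73 = [12; 2, 2, 1, 4, 2].

[12; 2, 2, 1, 4, 2]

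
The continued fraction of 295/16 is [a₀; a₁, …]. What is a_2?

3

295 = 18·16 + 7   →  a_0 = 18
16 = 2·7 + 2   →  a_1 = 2
7 = 3·2 + 1   →  a_2 = 3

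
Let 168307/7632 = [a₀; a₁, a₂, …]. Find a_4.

8

168307 = 22·7632 + 403   →  a_0 = 22
7632 = 18·403 + 378   →  a_1 = 18
403 = 1·378 + 25   →  a_2 = 1
378 = 15·25 + 3   →  a_3 = 15
25 = 8·3 + 1   →  a_4 = 8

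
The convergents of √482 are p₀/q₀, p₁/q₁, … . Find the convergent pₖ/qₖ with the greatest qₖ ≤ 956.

√482 = [21; 1, 20, 1, 42, …] (period length 4).
Convergents:
  p_0/q_0 = 21/1
  p_1/q_1 = 22/1
  p_2/q_2 = 461/21
  p_3/q_3 = 483/22
  p_4/q_4 = 20747/945
  p_5/q_5 = 21230/967
q_4 = 945 ≤ 956 < 967 = q_5, so the answer is 20747/945.

20747/945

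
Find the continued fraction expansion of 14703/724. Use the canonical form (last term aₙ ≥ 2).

[20; 3, 4, 18, 3]

14703 = 20·724 + 223
724 = 3·223 + 55
223 = 4·55 + 3
55 = 18·3 + 1
3 = 3·1 + 0  (stop)
So 14703/724 = [20; 3, 4, 18, 3].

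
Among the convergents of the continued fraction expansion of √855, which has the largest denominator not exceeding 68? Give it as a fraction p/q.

731/25

√855 = [29; 4, 6, 4, 58, …] (period length 4).
Convergents:
  p_0/q_0 = 29/1
  p_1/q_1 = 117/4
  p_2/q_2 = 731/25
  p_3/q_3 = 3041/104
q_2 = 25 ≤ 68 < 104 = q_3, so the answer is 731/25.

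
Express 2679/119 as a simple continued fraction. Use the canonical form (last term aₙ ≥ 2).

2679 = 22·119 + 61
119 = 1·61 + 58
61 = 1·58 + 3
58 = 19·3 + 1
3 = 3·1 + 0  (stop)
So 2679/119 = [22; 1, 1, 19, 3].

[22; 1, 1, 19, 3]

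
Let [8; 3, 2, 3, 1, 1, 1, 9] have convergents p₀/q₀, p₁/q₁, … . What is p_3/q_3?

199/24

Using pₖ = aₖpₖ₋₁ + pₖ₋₂, qₖ = aₖqₖ₋₁ + qₖ₋₂ (with p₋₁=1, p₋₂=0, q₋₁=0, q₋₂=1):
  k=0: a=8, p=8, q=1
  k=1: a=3, p=25, q=3
  k=2: a=2, p=58, q=7
  k=3: a=3, p=199, q=24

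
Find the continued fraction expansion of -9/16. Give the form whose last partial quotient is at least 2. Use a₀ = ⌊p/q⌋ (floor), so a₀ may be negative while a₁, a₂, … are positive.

[-1; 2, 3, 2]

-9 = -1*16 + 7
16 = 2*7 + 2
7 = 3*2 + 1
2 = 2*1 + 0  (stop)
So -9/16 = [-1; 2, 3, 2].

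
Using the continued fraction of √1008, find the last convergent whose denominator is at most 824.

√1008 = [31; 1, 2, 1, 62, …] (period length 4).
Convergents:
  p_0/q_0 = 31/1
  p_1/q_1 = 32/1
  p_2/q_2 = 95/3
  p_3/q_3 = 127/4
  p_4/q_4 = 7969/251
  p_5/q_5 = 8096/255
  p_6/q_6 = 24161/761
  p_7/q_7 = 32257/1016
q_6 = 761 ≤ 824 < 1016 = q_7, so the answer is 24161/761.

24161/761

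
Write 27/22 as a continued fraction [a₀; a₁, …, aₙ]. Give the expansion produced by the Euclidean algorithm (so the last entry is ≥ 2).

[1; 4, 2, 2]

27 = 1·22 + 5
22 = 4·5 + 2
5 = 2·2 + 1
2 = 2·1 + 0  (stop)
So 27/22 = [1; 4, 2, 2].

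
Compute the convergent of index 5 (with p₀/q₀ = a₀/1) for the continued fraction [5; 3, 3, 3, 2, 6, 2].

Using pₖ = aₖpₖ₋₁ + pₖ₋₂, qₖ = aₖqₖ₋₁ + qₖ₋₂ (with p₋₁=1, p₋₂=0, q₋₁=0, q₋₂=1):
  k=0: a=5, p=5, q=1
  k=1: a=3, p=16, q=3
  k=2: a=3, p=53, q=10
  k=3: a=3, p=175, q=33
  k=4: a=2, p=403, q=76
  k=5: a=6, p=2593, q=489

2593/489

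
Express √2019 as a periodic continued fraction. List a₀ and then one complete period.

a₀ = ⌊√2019⌋ = 44.
With m₀=0, d₀=1 and mₖ₊₁ = dₖaₖ − mₖ, dₖ₊₁ = (n − mₖ₊₁²)/dₖ, aₖ₊₁ = ⌊(a₀+mₖ₊₁)/dₖ₊₁⌋:
  k=1: m=44, d=83, a=1
  k=2: m=39, d=6, a=13
  k=3: m=39, d=83, a=1
  k=4: m=44, d=1, a=88
d=1 and a=2a₀=88 at k=4, so the next step gives (m, d) = (44, 83) again — its k=1 value — and the period has length 4.

[44; 1, 13, 1, 88]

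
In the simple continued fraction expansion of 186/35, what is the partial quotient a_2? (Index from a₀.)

186 = 5·35 + 11   →  a_0 = 5
35 = 3·11 + 2   →  a_1 = 3
11 = 5·2 + 1   →  a_2 = 5

5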